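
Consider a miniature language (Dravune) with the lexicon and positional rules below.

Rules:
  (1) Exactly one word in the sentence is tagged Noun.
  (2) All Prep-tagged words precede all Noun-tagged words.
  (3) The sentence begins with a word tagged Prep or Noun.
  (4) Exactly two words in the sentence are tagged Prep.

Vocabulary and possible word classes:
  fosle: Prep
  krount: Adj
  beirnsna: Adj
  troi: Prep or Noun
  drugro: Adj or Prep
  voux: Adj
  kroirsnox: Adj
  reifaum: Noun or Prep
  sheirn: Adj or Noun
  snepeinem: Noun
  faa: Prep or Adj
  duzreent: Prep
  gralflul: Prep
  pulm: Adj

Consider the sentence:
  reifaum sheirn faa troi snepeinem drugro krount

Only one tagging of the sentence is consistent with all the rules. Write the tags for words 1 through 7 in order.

Prep Adj Adj Prep Noun Adj Adj

Candidates per position — 1:reifaum {Noun,Prep}; 2:sheirn {Adj,Noun}; 3:faa {Prep,Adj}; 4:troi {Prep,Noun}; 5:snepeinem {Noun}; 6:drugro {Adj,Prep}; 7:krount {Adj}.
Position 1: Noun is ruled out by rule 1; that leaves Prep.
Position 2: Noun is ruled out by rule 1; that leaves Adj.
Position 4: Noun is ruled out by rule 1; that leaves Prep.
Position 6: Prep is ruled out by rule 2; that leaves Adj.
Position 3: Prep is ruled out by rule 4; that leaves Adj.
That leaves exactly one tagging: Prep Adj Adj Prep Noun Adj Adj.
Rule-by-rule: rule 1 ✓; rule 2 ✓; rule 3 ✓; rule 4 ✓.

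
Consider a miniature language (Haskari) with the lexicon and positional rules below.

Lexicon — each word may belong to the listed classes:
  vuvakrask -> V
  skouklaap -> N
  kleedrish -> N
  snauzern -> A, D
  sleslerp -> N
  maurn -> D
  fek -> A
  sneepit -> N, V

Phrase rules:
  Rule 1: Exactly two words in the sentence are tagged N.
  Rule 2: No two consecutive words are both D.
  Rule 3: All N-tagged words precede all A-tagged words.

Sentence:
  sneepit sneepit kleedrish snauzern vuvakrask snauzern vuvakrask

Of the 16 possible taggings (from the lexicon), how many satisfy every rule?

8

Candidates per position — 1:sneepit {N,V}; 2:sneepit {N,V}; 3:kleedrish {N}; 4:snauzern {A,D}; 5:vuvakrask {V}; 6:snauzern {A,D}; 7:vuvakrask {V}.
There are 16 candidate sequences in total.
Checking each against the rules leaves 8 sequences.
Count = 8.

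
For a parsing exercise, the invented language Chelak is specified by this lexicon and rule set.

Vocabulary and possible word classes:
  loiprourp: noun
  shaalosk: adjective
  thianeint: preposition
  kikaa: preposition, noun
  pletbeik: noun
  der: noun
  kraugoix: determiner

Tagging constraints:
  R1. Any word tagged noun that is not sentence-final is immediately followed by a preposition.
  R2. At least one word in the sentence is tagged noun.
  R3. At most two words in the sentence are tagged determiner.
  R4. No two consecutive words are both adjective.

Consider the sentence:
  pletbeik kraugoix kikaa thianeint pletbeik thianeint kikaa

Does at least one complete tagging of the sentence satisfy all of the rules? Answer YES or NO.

Candidates per position — 1:pletbeik {noun}; 2:kraugoix {determiner}; 3:kikaa {preposition,noun}; 4:thianeint {preposition}; 5:pletbeik {noun}; 6:thianeint {preposition}; 7:kikaa {preposition,noun}.
Rule 1 cannot be satisfied by any choice of tags from the lexicon.
So there is no consistent tagging.

NO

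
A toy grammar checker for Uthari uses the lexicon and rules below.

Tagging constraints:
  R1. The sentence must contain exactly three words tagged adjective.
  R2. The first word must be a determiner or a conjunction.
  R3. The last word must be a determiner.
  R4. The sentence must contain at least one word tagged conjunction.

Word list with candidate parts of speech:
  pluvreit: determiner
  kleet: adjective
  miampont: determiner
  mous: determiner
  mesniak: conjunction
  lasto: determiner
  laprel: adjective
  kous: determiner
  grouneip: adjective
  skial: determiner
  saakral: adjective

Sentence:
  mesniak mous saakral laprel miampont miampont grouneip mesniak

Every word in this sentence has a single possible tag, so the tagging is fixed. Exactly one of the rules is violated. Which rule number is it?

3

Fixed tagging: conjunction determiner adjective adjective determiner determiner adjective conjunction.
Checking each rule: R1 holds, R2 holds, R3 violated, R4 holds.
Only rule 3 fails.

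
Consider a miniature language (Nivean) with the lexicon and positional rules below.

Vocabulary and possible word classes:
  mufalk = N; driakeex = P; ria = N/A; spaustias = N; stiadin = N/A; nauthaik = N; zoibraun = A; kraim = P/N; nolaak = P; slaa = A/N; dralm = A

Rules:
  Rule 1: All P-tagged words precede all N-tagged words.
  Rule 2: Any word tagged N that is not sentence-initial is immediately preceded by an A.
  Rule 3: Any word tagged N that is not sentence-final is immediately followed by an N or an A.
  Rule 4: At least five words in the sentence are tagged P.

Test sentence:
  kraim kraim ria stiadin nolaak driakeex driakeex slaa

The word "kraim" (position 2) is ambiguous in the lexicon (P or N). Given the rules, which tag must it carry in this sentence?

P

Candidates per position — 1:kraim {P,N}; 2:kraim {P,N}; 3:ria {N,A}; 4:stiadin {N,A}; 5:nolaak {P}; 6:driakeex {P}; 7:driakeex {P}; 8:slaa {A,N}.
Word 1 cannot be N — rule 1 would then fail for every completion. It is P.
Word 2 cannot be N — rule 1 would then fail for every completion. It is P.
Word 3 cannot be N — rule 1 would then fail for every completion. It is A.
Word 4 cannot be N — rule 1 would then fail for every completion. It is A.
Word 8 cannot be N — rule 2 would then fail for every completion. It is A.
The unique satisfying tagging is: P P A A P P P A.
Check: rule 1 satisfied; rule 2 satisfied; rule 3 satisfied; rule 4 satisfied.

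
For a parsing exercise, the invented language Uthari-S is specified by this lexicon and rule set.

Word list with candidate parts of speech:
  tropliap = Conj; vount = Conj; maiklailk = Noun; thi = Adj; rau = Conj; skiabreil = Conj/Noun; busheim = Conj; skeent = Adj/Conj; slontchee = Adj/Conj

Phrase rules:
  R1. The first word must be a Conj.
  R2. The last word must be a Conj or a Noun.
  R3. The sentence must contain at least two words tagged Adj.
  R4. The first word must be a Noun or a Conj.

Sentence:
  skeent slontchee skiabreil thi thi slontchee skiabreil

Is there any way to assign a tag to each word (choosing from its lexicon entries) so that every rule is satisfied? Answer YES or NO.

Candidates per position — 1:skeent {Adj,Conj}; 2:slontchee {Adj,Conj}; 3:skiabreil {Conj,Noun}; 4:thi {Adj}; 5:thi {Adj}; 6:slontchee {Adj,Conj}; 7:skiabreil {Conj,Noun}.
One satisfying assignment: Conj Conj Conj Adj Adj Adj Noun.
Check: rule 1 ok; rule 2 ok; rule 3 ok; rule 4 ok.

YES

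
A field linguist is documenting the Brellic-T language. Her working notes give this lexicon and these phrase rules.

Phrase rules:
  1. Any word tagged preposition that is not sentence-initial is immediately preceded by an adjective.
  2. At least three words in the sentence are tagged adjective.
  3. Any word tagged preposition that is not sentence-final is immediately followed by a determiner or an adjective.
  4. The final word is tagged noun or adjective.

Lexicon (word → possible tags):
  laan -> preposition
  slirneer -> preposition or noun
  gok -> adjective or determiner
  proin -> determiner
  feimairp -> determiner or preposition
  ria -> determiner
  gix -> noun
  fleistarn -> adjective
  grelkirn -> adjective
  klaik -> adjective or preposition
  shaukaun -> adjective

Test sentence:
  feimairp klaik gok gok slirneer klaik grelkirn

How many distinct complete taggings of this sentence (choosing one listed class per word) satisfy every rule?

12

Candidates per position — 1:feimairp {determiner,preposition}; 2:klaik {adjective,preposition}; 3:gok {adjective,determiner}; 4:gok {adjective,determiner}; 5:slirneer {preposition,noun}; 6:klaik {adjective,preposition}; 7:grelkirn {adjective}.
There are 64 candidate sequences in total.
Checking each against the rules leaves 12 sequences.
Count = 12.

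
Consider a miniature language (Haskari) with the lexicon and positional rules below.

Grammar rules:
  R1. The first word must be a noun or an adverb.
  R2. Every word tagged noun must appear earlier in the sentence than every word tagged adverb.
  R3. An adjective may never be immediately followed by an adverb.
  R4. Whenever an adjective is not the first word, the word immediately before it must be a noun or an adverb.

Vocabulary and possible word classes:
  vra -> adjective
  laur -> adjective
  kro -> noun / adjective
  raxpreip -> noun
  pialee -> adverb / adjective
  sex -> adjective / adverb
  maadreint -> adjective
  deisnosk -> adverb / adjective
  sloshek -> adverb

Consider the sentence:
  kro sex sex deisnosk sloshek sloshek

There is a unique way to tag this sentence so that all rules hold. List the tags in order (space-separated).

Candidates per position — 1:kro {noun,adjective}; 2:sex {adjective,adverb}; 3:sex {adjective,adverb}; 4:deisnosk {adverb,adjective}; 5:sloshek {adverb}; 6:sloshek {adverb}.
Position 1: tagging it adjective would leave rule 1 unsatisfiable, so it must be noun.
Position 2: tagging it adjective would leave rule 3 unsatisfiable, so it must be adverb.
Position 3: tagging it adjective would leave rule 3 unsatisfiable, so it must be adverb.
Position 4: tagging it adjective would leave rule 3 unsatisfiable, so it must be adverb.
The unique satisfying tagging is: noun adverb adverb adverb adverb adverb.
Checking: rule 1 holds; rule 2 holds; rule 3 holds; rule 4 holds.

noun adverb adverb adverb adverb adverb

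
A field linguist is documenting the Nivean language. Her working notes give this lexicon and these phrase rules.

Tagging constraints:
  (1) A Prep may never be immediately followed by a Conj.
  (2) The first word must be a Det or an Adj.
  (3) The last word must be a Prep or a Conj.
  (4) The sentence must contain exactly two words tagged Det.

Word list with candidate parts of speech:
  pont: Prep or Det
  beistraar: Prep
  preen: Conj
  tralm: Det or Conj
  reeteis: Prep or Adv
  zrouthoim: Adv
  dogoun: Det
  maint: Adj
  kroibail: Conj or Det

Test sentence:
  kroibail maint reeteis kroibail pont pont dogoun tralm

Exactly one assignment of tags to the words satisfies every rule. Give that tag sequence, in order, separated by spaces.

Candidates per position — 1:kroibail {Conj,Det}; 2:maint {Adj}; 3:reeteis {Prep,Adv}; 4:kroibail {Conj,Det}; 5:pont {Prep,Det}; 6:pont {Prep,Det}; 7:dogoun {Det}; 8:tralm {Det,Conj}.
Position 1: Conj is ruled out by rule 2; that leaves Det.
Position 4: Det is ruled out by rule 4; that leaves Conj.
Position 5: Det is ruled out by rule 4; that leaves Prep.
Position 6: Det is ruled out by rule 4; that leaves Prep.
Position 8: Det is ruled out by rule 3; that leaves Conj.
Position 3: Prep is ruled out by rule 1; that leaves Adv.
So the tagging must be: Det Adj Adv Conj Prep Prep Det Conj.
Verifying each rule — rule 1 ✓; rule 2 ✓; rule 3 ✓; rule 4 ✓.

Det Adj Adv Conj Prep Prep Det Conj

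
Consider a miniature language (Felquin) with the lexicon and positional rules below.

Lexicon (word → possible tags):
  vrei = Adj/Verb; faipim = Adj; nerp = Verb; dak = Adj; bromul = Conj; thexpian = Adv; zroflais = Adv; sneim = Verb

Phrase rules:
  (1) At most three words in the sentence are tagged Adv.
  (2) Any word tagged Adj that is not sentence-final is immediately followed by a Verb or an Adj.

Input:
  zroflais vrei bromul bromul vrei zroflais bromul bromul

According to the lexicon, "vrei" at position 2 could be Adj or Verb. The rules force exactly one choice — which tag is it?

Verb

Candidates per position — 1:zroflais {Adv}; 2:vrei {Adj,Verb}; 3:bromul {Conj}; 4:bromul {Conj}; 5:vrei {Adj,Verb}; 6:zroflais {Adv}; 7:bromul {Conj}; 8:bromul {Conj}.
If word 2 were Adj, no tagging could satisfy rule 2; so word 2 is Verb.
If word 5 were Adj, no tagging could satisfy rule 2; so word 5 is Verb.
The unique satisfying tagging is: Adv Verb Conj Conj Verb Adv Conj Conj.
Checking: rule 1 holds; rule 2 holds.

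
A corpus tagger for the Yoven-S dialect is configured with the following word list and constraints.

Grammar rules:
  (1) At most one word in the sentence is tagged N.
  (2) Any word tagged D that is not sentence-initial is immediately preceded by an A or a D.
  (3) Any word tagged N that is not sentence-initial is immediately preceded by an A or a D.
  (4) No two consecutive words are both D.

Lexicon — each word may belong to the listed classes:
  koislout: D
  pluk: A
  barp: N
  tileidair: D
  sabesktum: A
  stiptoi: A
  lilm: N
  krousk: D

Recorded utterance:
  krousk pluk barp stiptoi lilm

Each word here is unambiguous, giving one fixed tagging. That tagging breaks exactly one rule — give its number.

Fixed tagging: D A N A N.
Checking each rule: R1 ✗, R2 ✓, R3 ✓, R4 ✓.
Only rule 1 fails.

1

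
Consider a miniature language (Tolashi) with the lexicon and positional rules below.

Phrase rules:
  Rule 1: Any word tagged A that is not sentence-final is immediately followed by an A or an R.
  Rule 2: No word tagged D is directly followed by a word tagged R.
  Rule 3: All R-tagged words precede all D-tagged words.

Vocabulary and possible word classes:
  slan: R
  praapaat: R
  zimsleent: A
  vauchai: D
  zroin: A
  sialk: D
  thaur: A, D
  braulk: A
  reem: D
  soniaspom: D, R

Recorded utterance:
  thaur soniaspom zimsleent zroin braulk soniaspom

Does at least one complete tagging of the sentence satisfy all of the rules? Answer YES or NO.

Candidates per position — 1:thaur {A,D}; 2:soniaspom {D,R}; 3:zimsleent {A}; 4:zroin {A}; 5:braulk {A}; 6:soniaspom {D,R}.
One satisfying assignment: A R A A A R.
Rule-by-rule: rule 1 holds; rule 2 holds; rule 3 holds.

YES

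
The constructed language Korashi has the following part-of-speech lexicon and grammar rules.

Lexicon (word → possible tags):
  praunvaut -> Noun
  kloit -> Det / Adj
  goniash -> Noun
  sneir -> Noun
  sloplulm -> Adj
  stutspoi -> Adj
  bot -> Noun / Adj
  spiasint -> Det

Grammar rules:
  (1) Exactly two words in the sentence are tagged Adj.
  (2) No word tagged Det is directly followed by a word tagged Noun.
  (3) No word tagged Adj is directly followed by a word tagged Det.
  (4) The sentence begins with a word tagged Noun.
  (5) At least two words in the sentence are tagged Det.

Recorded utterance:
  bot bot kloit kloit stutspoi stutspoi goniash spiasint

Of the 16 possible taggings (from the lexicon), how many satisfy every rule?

Candidates per position — 1:bot {Noun,Adj}; 2:bot {Noun,Adj}; 3:kloit {Det,Adj}; 4:kloit {Det,Adj}; 5:stutspoi {Adj}; 6:stutspoi {Adj}; 7:goniash {Noun}; 8:spiasint {Det}.
There are 16 candidate sequences in total.
The sequences that satisfy every rule: Noun Noun Det Det Adj Adj Noun Det.
Count = 1.

1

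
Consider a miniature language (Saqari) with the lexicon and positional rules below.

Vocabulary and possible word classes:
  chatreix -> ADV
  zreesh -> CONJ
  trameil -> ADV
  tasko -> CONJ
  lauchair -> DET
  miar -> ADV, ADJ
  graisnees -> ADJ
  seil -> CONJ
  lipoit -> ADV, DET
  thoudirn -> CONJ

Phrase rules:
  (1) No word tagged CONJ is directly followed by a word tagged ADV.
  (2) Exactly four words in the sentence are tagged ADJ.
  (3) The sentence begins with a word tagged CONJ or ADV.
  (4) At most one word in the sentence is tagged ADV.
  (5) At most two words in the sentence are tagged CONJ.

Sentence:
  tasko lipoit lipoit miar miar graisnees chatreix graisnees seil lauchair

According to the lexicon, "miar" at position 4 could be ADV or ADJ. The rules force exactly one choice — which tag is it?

ADJ

Candidates per position — 1:tasko {CONJ}; 2:lipoit {ADV,DET}; 3:lipoit {ADV,DET}; 4:miar {ADV,ADJ}; 5:miar {ADV,ADJ}; 6:graisnees {ADJ}; 7:chatreix {ADV}; 8:graisnees {ADJ}; 9:seil {CONJ}; 10:lauchair {DET}.
At position 2, choosing ADV makes rule 1 impossible to satisfy; hence DET.
At position 3, choosing ADV makes rule 4 impossible to satisfy; hence DET.
At position 4, choosing ADV makes rule 2 impossible to satisfy; hence ADJ.
At position 5, choosing ADV makes rule 2 impossible to satisfy; hence ADJ.
That leaves exactly one tagging: CONJ DET DET ADJ ADJ ADJ ADV ADJ CONJ DET.
Verifying each rule — rule 1 ok; rule 2 ok; rule 3 ok; rule 4 ok; rule 5 ok.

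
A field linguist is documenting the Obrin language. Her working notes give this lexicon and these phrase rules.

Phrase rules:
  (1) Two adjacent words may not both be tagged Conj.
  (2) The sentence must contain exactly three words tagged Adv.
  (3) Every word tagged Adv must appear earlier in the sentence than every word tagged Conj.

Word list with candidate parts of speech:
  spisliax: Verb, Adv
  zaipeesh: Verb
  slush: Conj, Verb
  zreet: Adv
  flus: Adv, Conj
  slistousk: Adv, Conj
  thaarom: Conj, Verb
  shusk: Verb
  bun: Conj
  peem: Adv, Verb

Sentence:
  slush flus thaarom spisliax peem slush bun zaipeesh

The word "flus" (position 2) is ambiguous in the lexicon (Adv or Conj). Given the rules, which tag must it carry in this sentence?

Adv

Candidates per position — 1:slush {Conj,Verb}; 2:flus {Adv,Conj}; 3:thaarom {Conj,Verb}; 4:spisliax {Verb,Adv}; 5:peem {Adv,Verb}; 6:slush {Conj,Verb}; 7:bun {Conj}; 8:zaipeesh {Verb}.
Position 2: Conj is ruled out by rule 2; that leaves Adv.
Position 4: Verb is ruled out by rule 2; that leaves Adv.
Position 5: Verb is ruled out by rule 2; that leaves Adv.
Position 6: Conj is ruled out by rule 1; that leaves Verb.
Position 1: Conj is ruled out by rule 3; that leaves Verb.
Position 3: Conj is ruled out by rule 3; that leaves Verb.
That leaves exactly one tagging: Verb Adv Verb Adv Adv Verb Conj Verb.
Checking: rule 1 satisfied; rule 2 satisfied; rule 3 satisfied.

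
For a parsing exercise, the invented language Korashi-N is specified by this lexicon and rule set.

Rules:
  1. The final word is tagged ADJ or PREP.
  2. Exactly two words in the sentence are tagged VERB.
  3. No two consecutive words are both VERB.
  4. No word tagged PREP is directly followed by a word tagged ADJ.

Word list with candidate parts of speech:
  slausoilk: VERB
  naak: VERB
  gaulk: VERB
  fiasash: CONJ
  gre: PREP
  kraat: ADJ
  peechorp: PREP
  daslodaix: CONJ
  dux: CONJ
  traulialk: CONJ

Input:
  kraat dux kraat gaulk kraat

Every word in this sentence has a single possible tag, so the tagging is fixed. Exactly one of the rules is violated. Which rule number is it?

Fixed tagging: ADJ CONJ ADJ VERB ADJ.
Applying the rules: R1 ok, R2 fails, R3 ok, R4 ok.
Only rule 2 fails.

2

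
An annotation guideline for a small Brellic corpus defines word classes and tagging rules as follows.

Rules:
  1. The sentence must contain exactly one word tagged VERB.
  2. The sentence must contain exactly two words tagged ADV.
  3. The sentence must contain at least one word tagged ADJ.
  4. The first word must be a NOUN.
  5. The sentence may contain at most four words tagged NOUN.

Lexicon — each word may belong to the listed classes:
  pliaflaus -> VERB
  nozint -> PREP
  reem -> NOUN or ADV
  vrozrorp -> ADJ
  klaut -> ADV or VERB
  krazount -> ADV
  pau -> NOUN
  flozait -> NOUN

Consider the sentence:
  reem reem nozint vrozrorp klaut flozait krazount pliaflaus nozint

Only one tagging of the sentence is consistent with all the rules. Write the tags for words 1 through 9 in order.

NOUN NOUN PREP ADJ ADV NOUN ADV VERB PREP

Candidates per position — 1:reem {NOUN,ADV}; 2:reem {NOUN,ADV}; 3:nozint {PREP}; 4:vrozrorp {ADJ}; 5:klaut {ADV,VERB}; 6:flozait {NOUN}; 7:krazount {ADV}; 8:pliaflaus {VERB}; 9:nozint {PREP}.
If word 1 were ADV, no tagging could satisfy rule 4; so word 1 is NOUN.
If word 5 were VERB, no tagging could satisfy rule 1; so word 5 is ADV.
If word 2 were ADV, no tagging could satisfy rule 2; so word 2 is NOUN.
So the tagging must be: NOUN NOUN PREP ADJ ADV NOUN ADV VERB PREP.
Rule-by-rule: rule 1 holds; rule 2 holds; rule 3 holds; rule 4 holds; rule 5 holds.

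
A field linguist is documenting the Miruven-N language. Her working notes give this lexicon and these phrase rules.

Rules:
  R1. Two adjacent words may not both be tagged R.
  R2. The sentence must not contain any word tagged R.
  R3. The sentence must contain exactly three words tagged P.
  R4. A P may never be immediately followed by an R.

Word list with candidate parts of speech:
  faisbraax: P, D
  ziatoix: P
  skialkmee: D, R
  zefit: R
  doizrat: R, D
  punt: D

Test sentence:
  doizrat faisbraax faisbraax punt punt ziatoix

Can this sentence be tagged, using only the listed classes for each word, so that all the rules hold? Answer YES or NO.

YES

Candidates per position — 1:doizrat {R,D}; 2:faisbraax {P,D}; 3:faisbraax {P,D}; 4:punt {D}; 5:punt {D}; 6:ziatoix {P}.
One satisfying assignment: D P P D D P.
Checking: rule 1 ✓; rule 2 ✓; rule 3 ✓; rule 4 ✓.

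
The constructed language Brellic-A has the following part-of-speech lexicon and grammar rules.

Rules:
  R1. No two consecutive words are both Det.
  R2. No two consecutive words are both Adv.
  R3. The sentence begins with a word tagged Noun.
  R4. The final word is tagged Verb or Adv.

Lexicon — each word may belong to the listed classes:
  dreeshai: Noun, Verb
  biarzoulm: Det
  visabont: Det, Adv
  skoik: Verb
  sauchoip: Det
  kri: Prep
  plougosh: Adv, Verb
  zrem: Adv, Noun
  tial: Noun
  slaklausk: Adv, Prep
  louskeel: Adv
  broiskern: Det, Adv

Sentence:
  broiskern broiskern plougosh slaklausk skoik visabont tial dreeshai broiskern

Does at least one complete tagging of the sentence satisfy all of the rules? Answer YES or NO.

NO

Candidates per position — 1:broiskern {Det,Adv}; 2:broiskern {Det,Adv}; 3:plougosh {Adv,Verb}; 4:slaklausk {Adv,Prep}; 5:skoik {Verb}; 6:visabont {Det,Adv}; 7:tial {Noun}; 8:dreeshai {Noun,Verb}; 9:broiskern {Det,Adv}.
Rule 3 cannot be satisfied by any choice of tags from the lexicon.
So there is no consistent tagging.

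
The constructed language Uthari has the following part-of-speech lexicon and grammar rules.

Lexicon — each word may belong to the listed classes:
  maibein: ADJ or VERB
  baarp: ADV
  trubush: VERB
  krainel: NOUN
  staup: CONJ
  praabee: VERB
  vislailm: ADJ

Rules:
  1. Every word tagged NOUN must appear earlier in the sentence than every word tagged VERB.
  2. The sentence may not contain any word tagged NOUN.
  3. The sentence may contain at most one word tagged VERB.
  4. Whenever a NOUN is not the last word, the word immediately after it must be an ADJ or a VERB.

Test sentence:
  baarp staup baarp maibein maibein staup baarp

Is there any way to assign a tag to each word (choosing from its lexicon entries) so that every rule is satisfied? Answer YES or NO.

Candidates per position — 1:baarp {ADV}; 2:staup {CONJ}; 3:baarp {ADV}; 4:maibein {ADJ,VERB}; 5:maibein {ADJ,VERB}; 6:staup {CONJ}; 7:baarp {ADV}.
One satisfying assignment: ADV CONJ ADV ADJ ADJ CONJ ADV.
Checking: rule 1 satisfied; rule 2 satisfied; rule 3 satisfied; rule 4 satisfied.

YES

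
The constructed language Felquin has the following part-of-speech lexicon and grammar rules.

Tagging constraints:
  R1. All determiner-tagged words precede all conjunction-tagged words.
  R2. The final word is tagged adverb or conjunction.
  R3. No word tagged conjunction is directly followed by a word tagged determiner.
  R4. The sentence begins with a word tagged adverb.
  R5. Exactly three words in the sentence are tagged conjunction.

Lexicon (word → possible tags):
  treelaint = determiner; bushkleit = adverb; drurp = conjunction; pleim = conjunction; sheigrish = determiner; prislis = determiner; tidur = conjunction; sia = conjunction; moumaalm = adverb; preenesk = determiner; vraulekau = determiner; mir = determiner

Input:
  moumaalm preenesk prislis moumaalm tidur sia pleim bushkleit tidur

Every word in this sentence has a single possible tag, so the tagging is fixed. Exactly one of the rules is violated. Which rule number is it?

5

Fixed tagging: adverb determiner determiner adverb conjunction conjunction conjunction adverb conjunction.
Rule check: R1 pass, R2 pass, R3 pass, R4 pass, R5 fail.
Only rule 5 fails.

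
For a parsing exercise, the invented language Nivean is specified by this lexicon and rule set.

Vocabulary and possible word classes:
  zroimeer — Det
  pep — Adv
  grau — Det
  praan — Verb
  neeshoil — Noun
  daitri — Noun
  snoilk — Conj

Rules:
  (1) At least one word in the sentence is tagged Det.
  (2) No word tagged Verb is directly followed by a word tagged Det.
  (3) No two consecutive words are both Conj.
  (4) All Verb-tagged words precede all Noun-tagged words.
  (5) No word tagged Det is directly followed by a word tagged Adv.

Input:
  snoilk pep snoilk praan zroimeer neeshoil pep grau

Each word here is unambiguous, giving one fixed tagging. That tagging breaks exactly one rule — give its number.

2

Fixed tagging: Conj Adv Conj Verb Det Noun Adv Det.
Rule check: R1 holds, R2 violated, R3 holds, R4 holds, R5 holds.
Only rule 2 fails.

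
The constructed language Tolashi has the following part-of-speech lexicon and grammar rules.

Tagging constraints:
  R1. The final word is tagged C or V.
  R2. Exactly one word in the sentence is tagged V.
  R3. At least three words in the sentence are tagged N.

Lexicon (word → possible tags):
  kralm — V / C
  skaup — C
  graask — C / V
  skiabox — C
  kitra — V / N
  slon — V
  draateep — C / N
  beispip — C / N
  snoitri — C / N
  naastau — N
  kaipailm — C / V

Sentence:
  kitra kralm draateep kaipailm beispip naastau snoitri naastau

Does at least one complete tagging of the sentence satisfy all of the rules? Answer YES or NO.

Candidates per position — 1:kitra {V,N}; 2:kralm {V,C}; 3:draateep {C,N}; 4:kaipailm {C,V}; 5:beispip {C,N}; 6:naastau {N}; 7:snoitri {C,N}; 8:naastau {N}.
Rule 1 cannot be satisfied by any choice of tags from the lexicon.
So there is no consistent tagging.

NO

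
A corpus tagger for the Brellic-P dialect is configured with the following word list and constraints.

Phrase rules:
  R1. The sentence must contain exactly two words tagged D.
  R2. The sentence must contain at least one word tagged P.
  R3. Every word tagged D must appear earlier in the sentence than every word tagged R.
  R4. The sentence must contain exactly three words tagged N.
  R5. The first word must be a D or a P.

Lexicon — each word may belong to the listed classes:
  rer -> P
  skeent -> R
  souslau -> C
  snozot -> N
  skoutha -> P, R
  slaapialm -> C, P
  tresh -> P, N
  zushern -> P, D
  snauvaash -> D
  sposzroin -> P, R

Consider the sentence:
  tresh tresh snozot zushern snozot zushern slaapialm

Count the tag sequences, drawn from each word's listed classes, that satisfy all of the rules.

2

Candidates per position — 1:tresh {P,N}; 2:tresh {P,N}; 3:snozot {N}; 4:zushern {P,D}; 5:snozot {N}; 6:zushern {P,D}; 7:slaapialm {C,P}.
There are 32 candidate sequences in total.
The sequences that satisfy every rule: P N N D N D C; P N N D N D P.
Count = 2.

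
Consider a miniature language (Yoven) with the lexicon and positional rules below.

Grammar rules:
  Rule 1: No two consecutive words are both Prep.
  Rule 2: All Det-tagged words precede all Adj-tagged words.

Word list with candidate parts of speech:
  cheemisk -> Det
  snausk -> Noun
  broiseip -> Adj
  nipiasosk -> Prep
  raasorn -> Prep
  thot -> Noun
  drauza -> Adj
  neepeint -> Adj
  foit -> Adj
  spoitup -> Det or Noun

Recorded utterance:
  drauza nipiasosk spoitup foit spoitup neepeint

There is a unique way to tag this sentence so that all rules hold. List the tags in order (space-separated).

Candidates per position — 1:drauza {Adj}; 2:nipiasosk {Prep}; 3:spoitup {Det,Noun}; 4:foit {Adj}; 5:spoitup {Det,Noun}; 6:neepeint {Adj}.
At position 3, choosing Det makes rule 2 impossible to satisfy; hence Noun.
At position 5, choosing Det makes rule 2 impossible to satisfy; hence Noun.
So the tagging must be: Adj Prep Noun Adj Noun Adj.
Verifying each rule — rule 1 ok; rule 2 ok.

Adj Prep Noun Adj Noun Adj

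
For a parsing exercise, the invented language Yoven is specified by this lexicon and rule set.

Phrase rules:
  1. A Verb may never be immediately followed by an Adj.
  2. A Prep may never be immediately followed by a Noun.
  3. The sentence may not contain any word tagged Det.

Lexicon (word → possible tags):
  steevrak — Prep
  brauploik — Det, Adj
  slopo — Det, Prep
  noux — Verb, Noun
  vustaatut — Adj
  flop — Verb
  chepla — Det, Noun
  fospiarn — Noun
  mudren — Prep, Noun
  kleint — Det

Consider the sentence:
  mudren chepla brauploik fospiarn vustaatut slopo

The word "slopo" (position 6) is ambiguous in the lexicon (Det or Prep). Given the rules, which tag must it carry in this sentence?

Candidates per position — 1:mudren {Prep,Noun}; 2:chepla {Det,Noun}; 3:brauploik {Det,Adj}; 4:fospiarn {Noun}; 5:vustaatut {Adj}; 6:slopo {Det,Prep}.
If word 2 were Det, no tagging could satisfy rule 3; so word 2 is Noun.
If word 3 were Det, no tagging could satisfy rule 3; so word 3 is Adj.
If word 6 were Det, no tagging could satisfy rule 3; so word 6 is Prep.
If word 1 were Prep, no tagging could satisfy rule 2; so word 1 is Noun.
The unique satisfying tagging is: Noun Noun Adj Noun Adj Prep.
Checking: rule 1 satisfied; rule 2 satisfied; rule 3 satisfied.

Prep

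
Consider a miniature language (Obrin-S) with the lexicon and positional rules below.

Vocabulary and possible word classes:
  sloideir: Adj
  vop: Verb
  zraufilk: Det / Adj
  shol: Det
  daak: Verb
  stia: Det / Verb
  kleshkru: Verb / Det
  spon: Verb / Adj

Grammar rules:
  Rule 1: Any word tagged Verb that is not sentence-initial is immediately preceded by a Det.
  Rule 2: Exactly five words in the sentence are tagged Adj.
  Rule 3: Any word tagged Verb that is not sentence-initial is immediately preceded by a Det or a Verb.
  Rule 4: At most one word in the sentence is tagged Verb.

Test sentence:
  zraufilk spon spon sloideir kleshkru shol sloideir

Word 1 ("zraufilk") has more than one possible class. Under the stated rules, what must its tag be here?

Adj

Candidates per position — 1:zraufilk {Det,Adj}; 2:spon {Verb,Adj}; 3:spon {Verb,Adj}; 4:sloideir {Adj}; 5:kleshkru {Verb,Det}; 6:shol {Det}; 7:sloideir {Adj}.
Position 1: Det is ruled out by rule 2; that leaves Adj.
Position 2: Verb is ruled out by rule 1; that leaves Adj.
Position 3: Verb is ruled out by rule 1; that leaves Adj.
Position 5: Verb is ruled out by rule 1; that leaves Det.
The only consistent sequence is: Adj Adj Adj Adj Det Det Adj.
Verifying each rule — rule 1 ok; rule 2 ok; rule 3 ok; rule 4 ok.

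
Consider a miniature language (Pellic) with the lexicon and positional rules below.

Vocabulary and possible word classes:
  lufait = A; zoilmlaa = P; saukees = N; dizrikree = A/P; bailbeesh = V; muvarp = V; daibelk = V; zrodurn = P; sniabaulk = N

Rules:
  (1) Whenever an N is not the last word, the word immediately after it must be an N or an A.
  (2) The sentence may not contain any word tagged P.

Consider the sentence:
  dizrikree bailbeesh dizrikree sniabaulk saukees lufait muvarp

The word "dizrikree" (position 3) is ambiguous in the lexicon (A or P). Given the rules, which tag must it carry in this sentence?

A

Candidates per position — 1:dizrikree {A,P}; 2:bailbeesh {V}; 3:dizrikree {A,P}; 4:sniabaulk {N}; 5:saukees {N}; 6:lufait {A}; 7:muvarp {V}.
At position 1, choosing P makes rule 2 impossible to satisfy; hence A.
At position 3, choosing P makes rule 2 impossible to satisfy; hence A.
The only consistent sequence is: A V A N N A V.
Rule-by-rule: rule 1 satisfied; rule 2 satisfied.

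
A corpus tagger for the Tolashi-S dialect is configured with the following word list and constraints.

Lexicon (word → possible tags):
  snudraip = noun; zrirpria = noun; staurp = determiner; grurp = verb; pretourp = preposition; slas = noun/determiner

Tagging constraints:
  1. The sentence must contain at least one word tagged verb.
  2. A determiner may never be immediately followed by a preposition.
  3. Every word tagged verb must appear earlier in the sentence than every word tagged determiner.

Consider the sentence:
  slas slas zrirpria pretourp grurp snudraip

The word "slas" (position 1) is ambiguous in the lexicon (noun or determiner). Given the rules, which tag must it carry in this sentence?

Candidates per position — 1:slas {noun,determiner}; 2:slas {noun,determiner}; 3:zrirpria {noun}; 4:pretourp {preposition}; 5:grurp {verb}; 6:snudraip {noun}.
If word 1 were determiner, no tagging could satisfy rule 3; so word 1 is noun.
If word 2 were determiner, no tagging could satisfy rule 3; so word 2 is noun.
So the tagging must be: noun noun noun preposition verb noun.
Checking: rule 1 satisfied; rule 2 satisfied; rule 3 satisfied.

noun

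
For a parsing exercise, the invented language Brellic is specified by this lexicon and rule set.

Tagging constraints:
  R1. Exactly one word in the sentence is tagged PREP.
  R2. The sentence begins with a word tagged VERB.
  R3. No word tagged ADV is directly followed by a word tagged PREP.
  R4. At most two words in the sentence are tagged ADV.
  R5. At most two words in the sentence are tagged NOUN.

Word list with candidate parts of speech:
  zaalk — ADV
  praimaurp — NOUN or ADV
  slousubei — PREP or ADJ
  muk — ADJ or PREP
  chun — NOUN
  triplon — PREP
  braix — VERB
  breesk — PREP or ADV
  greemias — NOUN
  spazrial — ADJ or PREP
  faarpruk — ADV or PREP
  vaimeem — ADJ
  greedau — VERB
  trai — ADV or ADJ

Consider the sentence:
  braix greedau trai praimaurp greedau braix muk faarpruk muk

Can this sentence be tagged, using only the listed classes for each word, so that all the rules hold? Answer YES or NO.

YES

Candidates per position — 1:braix {VERB}; 2:greedau {VERB}; 3:trai {ADV,ADJ}; 4:praimaurp {NOUN,ADV}; 5:greedau {VERB}; 6:braix {VERB}; 7:muk {ADJ,PREP}; 8:faarpruk {ADV,PREP}; 9:muk {ADJ,PREP}.
One satisfying assignment: VERB VERB ADJ ADV VERB VERB ADJ PREP ADJ.
Rule-by-rule: rule 1 satisfied; rule 2 satisfied; rule 3 satisfied; rule 4 satisfied; rule 5 satisfied.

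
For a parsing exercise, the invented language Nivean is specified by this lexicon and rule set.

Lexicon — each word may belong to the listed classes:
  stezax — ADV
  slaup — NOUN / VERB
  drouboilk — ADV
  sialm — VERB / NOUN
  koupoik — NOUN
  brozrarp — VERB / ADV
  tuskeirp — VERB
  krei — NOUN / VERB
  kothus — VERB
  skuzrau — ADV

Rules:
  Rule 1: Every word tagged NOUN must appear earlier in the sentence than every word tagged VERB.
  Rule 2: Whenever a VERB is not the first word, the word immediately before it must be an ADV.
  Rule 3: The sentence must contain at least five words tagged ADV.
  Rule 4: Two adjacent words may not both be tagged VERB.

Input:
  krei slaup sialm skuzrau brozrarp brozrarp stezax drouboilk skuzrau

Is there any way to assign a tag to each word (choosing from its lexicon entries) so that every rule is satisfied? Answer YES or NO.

YES

Candidates per position — 1:krei {NOUN,VERB}; 2:slaup {NOUN,VERB}; 3:sialm {VERB,NOUN}; 4:skuzrau {ADV}; 5:brozrarp {VERB,ADV}; 6:brozrarp {VERB,ADV}; 7:stezax {ADV}; 8:drouboilk {ADV}; 9:skuzrau {ADV}.
One satisfying assignment: NOUN NOUN NOUN ADV ADV ADV ADV ADV ADV.
Verifying each rule — rule 1 ✓; rule 2 ✓; rule 3 ✓; rule 4 ✓.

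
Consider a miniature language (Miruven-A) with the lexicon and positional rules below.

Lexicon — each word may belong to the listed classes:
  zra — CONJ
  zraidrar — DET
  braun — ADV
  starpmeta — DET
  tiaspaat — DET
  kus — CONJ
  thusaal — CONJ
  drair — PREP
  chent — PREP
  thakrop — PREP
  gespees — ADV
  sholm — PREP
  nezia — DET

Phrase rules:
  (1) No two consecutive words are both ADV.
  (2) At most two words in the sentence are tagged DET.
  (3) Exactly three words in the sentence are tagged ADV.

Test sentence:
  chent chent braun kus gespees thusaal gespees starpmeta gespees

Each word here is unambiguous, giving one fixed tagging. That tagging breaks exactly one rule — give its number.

Fixed tagging: PREP PREP ADV CONJ ADV CONJ ADV DET ADV.
Rule check: R1 pass, R2 pass, R3 fail.
Only rule 3 fails.

3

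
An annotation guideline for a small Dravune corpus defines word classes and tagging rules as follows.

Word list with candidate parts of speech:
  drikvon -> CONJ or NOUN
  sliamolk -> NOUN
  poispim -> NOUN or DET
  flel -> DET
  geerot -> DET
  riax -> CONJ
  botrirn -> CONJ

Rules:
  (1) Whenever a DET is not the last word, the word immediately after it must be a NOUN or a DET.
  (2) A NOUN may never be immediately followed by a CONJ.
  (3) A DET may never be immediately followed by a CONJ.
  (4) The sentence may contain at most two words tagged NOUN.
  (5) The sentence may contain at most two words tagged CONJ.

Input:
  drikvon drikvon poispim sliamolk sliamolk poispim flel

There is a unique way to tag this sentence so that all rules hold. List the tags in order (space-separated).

CONJ CONJ DET NOUN NOUN DET DET

Candidates per position — 1:drikvon {CONJ,NOUN}; 2:drikvon {CONJ,NOUN}; 3:poispim {NOUN,DET}; 4:sliamolk {NOUN}; 5:sliamolk {NOUN}; 6:poispim {NOUN,DET}; 7:flel {DET}.
If word 1 were NOUN, no tagging could satisfy rule 4; so word 1 is CONJ.
If word 2 were NOUN, no tagging could satisfy rule 4; so word 2 is CONJ.
If word 3 were NOUN, no tagging could satisfy rule 4; so word 3 is DET.
If word 6 were NOUN, no tagging could satisfy rule 4; so word 6 is DET.
The unique satisfying tagging is: CONJ CONJ DET NOUN NOUN DET DET.
Check: rule 1 satisfied; rule 2 satisfied; rule 3 satisfied; rule 4 satisfied; rule 5 satisfied.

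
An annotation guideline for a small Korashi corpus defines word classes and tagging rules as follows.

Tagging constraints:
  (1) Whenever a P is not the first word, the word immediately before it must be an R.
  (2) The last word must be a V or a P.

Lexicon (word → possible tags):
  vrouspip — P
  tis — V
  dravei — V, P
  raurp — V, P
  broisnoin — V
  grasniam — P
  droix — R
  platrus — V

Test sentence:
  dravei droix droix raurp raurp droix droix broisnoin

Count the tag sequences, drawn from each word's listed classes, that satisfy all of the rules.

Candidates per position — 1:dravei {V,P}; 2:droix {R}; 3:droix {R}; 4:raurp {V,P}; 5:raurp {V,P}; 6:droix {R}; 7:droix {R}; 8:broisnoin {V}.
There are 8 candidate sequences in total.
The sequences that satisfy every rule: V R R V V R R V; V R R P V R R V; P R R V V R R V; P R R P V R R V.
Count = 4.

4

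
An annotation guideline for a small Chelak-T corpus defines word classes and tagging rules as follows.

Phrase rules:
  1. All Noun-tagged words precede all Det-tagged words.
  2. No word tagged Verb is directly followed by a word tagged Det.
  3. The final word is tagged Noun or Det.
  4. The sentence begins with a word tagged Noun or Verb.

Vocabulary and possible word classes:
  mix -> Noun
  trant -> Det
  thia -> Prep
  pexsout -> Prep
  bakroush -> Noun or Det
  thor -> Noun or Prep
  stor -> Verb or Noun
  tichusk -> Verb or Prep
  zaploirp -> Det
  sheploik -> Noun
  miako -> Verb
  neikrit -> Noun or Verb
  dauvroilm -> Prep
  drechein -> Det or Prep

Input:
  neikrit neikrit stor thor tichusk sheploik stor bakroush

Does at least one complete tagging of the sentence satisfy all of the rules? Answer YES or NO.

Candidates per position — 1:neikrit {Noun,Verb}; 2:neikrit {Noun,Verb}; 3:stor {Verb,Noun}; 4:thor {Noun,Prep}; 5:tichusk {Verb,Prep}; 6:sheploik {Noun}; 7:stor {Verb,Noun}; 8:bakroush {Noun,Det}.
One satisfying assignment: Verb Noun Verb Noun Verb Noun Verb Noun.
Checking: rule 1 ok; rule 2 ok; rule 3 ok; rule 4 ok.

YES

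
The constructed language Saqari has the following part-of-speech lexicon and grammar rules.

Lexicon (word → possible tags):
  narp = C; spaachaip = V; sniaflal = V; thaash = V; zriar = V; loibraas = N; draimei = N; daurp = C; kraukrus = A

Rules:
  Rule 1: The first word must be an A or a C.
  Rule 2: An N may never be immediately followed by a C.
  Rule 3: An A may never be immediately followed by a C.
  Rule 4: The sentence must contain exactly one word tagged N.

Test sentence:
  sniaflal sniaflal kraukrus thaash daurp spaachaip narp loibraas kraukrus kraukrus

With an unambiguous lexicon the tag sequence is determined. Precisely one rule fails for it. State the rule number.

Fixed tagging: V V A V C V C N A A.
Applying the rules: R1 ✗, R2 ✓, R3 ✓, R4 ✓.
Only rule 1 fails.

1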